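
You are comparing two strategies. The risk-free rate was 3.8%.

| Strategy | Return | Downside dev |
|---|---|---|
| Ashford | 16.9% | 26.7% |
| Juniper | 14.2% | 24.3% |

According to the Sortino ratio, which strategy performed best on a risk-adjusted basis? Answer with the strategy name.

Ashford: Sortino ratio = (16.9% − 3.8%) / 26.7% = 0.491
Juniper: Sortino ratio = (14.2% − 3.8%) / 24.3% = 0.428
Highest: Ashford (0.491).

Ashford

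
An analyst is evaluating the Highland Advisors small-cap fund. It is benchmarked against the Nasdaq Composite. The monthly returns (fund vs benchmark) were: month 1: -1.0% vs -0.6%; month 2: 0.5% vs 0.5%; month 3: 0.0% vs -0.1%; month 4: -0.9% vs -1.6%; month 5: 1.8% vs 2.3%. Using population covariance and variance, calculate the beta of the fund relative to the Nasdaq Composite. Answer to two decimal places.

r̄p = 0.0800%,  r̄m = 0.1000%
Cov = Σ(rp − r̄p)(rm − r̄m) / 5 = 1.2780
Var(rm) = Σ(rm − r̄m)² / 5 = 1.6840
β = Cov / Var = 1.2780 / 1.6840 = 0.7589

0.76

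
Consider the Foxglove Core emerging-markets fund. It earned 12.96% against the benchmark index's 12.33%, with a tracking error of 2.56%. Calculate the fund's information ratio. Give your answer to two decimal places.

IR = (Rp − Rb) / TE = (12.96% − 12.33%) / 2.56% = 0.63% / 2.56% = 0.2461

0.25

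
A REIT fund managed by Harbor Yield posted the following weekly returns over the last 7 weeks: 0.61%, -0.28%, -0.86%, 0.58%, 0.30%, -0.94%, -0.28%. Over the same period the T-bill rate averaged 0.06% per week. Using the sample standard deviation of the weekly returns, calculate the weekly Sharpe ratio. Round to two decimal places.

r̄ = (0.61 − 0.28 − 0.86 + 0.58 + 0.3 − 0.94 − 0.28) / 7 = -0.1243%
Sample std dev = √[2.4704 / 6] = 0.6417%
Sharpe = (r̄ − rf) / σ = (-0.1243 − 0.06) / 0.6417 = -0.1843 / 0.6417 = -0.2872

-0.29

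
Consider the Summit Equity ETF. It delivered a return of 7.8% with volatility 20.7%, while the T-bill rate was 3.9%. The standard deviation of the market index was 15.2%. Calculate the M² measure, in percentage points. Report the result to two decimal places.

6.76

Sharpe = (Rp − Rf) / σp = (7.8% − 3.9%) / 20.7% = 0.1884
M² = Rf + Sharpe × σm = 3.9% + 0.1884 × 15.2% = 6.7637%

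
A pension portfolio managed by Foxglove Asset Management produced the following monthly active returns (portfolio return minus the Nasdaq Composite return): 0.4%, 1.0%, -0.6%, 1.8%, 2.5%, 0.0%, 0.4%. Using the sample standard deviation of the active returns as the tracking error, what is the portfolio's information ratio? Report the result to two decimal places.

r̄ = (0.4 + 1 − 0.6 + 1.8 + 2.5 + 0 + 0.4) / 7 = 5.50 / 7 = 0.7857%
Σ(r − r̄)² = (0.4 − 0.7857)² + (1 − 0.7857)² + (-0.6 − 0.7857)² + … = 6.8486
sample σ = √(6.8486 / 6) = √1.1414 = 1.0684%
IR = r̄ / tracking error = 0.7857 / 1.0684 = 0.7354

0.74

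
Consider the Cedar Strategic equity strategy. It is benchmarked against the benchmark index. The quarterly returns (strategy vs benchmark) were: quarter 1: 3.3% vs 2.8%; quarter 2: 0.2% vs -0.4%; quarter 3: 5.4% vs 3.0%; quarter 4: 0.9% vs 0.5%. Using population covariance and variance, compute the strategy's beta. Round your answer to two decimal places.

1.33

r̄p = 2.4500%,  r̄m = 1.4750%
Cov = Σ(rp − r̄p)(rm − r̄m) / 4 = 2.8388
Var(rm) = Σ(rm − r̄m)² / 4 = 2.1369
β = Cov / Var = 2.8388 / 2.1369 = 1.3285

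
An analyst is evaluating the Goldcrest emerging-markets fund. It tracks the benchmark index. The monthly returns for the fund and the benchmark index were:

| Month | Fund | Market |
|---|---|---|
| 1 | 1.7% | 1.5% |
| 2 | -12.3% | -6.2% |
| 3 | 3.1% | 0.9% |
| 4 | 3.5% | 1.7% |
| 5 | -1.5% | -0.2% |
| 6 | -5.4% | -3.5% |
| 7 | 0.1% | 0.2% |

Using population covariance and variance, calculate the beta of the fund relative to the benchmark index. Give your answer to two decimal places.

1.88

r̄p = -1.5429%,  r̄m = -0.8000%
Cov = Σ(rp − r̄p)(rm − r̄m) / 7 = 14.0186
Var(rm) = Σ(rm − r̄m)² / 7 = 7.4629
β = Cov / Var = 14.0186 / 7.4629 = 1.8784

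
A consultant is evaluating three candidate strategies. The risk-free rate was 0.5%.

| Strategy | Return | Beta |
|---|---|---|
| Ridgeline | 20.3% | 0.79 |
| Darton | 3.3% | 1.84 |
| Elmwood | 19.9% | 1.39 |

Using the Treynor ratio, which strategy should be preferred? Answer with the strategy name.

Ridgeline: Treynor = (20.3% − 0.5%) / 0.79 = 25.063
Darton: Treynor = (3.3% − 0.5%) / 1.84 = 1.522
Elmwood: Treynor = (19.9% − 0.5%) / 1.39 = 13.957
Highest: Ridgeline (25.063).

Ridgeline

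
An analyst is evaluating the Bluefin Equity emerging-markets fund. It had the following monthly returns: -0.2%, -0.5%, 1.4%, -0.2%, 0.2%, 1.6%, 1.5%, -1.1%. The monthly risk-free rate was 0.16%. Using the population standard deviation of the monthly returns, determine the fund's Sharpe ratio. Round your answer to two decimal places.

r̄ = (-0.2 − 0.5 + 1.4 − 0.2 + 0.2 + 1.6 + 1.5 − 1.1) / 8 = 2.70 / 8 = 0.3375%
Σ(r − r̄)² = (-0.2 − 0.3375)² + (-0.5 − 0.3375)² + (1.4 − 0.3375)² + … = 7.4388
population σ = √(7.4388 / 8) = √0.9299 = 0.9643%
Sharpe = (r̄ − rf) / σ = (0.3375 − 0.16) / 0.9643 = 0.1775 / 0.9643 = 0.1841

0.18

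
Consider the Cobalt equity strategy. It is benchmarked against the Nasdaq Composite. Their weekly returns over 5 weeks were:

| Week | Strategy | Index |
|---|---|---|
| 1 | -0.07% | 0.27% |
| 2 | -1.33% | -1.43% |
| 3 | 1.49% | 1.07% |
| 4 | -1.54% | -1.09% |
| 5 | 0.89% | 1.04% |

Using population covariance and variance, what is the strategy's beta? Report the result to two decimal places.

r̄p = -0.1120%,  r̄m = -0.0280%
Cov = Σ(rp − r̄p)(rm − r̄m) / 5 = 1.2132
Var(rm) = Σ(rm − r̄m)² / 5 = 1.1057
β = Cov / Var = 1.2132 / 1.1057 = 1.0972

1.10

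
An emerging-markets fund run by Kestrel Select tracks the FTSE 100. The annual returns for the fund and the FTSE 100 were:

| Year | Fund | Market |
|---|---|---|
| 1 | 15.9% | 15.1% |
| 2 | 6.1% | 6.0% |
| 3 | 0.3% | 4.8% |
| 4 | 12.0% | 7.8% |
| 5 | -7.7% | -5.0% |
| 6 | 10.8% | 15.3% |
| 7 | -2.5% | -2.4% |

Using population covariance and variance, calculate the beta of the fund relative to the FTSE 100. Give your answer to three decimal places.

r̄p = 4.9857%,  r̄m = 5.9429%
Cov = Σ(rp − r̄p)(rm − r̄m) / 7 = 53.4378
Var(rm) = Σ(rm − r̄m)² / 7 = 52.2167
β = Cov / Var = 53.4378 / 52.2167 = 1.0234

1.023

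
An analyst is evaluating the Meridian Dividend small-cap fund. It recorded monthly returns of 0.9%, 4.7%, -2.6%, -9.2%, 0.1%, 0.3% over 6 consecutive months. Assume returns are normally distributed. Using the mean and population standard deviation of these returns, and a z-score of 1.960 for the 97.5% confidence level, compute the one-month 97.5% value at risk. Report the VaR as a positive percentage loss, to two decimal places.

r̄ = (0.9 + 4.7 − 2.6 − 9.2 + 0.1 + 0.3) / 6 = -0.9667%
Σ(r − r̄)² = (0.9 − (-0.9667))² + (4.7 − (-0.9667))² + … = 108.7933
population σ = √(108.7933 / 6) = √18.1322 = 4.2582%
VaR = −(r̄ − z·σ) = −(-0.9667 − 1.960 × 4.2582) = −(-9.3128) = 9.3128%

9.31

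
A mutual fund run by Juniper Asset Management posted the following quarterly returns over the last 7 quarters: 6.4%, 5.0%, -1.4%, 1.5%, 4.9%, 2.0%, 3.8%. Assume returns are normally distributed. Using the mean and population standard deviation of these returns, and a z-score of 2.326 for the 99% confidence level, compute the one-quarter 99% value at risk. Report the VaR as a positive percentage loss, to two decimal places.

r̄ = (6.4 + 5 − 1.4 + 1.5 + 4.9 + 2 + 3.8) / 7 = 3.1714%
Σ(r − r̄)² = (6.4 − 3.1714)² + (5 − 3.1714)² + (-1.4 − 3.1714)² + … = 42.2143
σ = √[42.2143 / 7] = 2.4557%
VaR = −(r̄ − z·σ) = −(3.1714 − 2.326 × 2.4557) = −(-2.5406) = 2.5406%

2.54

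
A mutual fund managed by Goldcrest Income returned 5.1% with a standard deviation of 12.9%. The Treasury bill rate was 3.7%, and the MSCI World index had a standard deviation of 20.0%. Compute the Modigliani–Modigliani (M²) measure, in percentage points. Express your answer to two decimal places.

Sharpe = (Rp − Rf) / σp = (5.1% − 3.7%) / 12.9% = 0.1085
M² = Rf + Sharpe × σm = 3.7% + 0.1085 × 20.0% = 5.8700%

5.87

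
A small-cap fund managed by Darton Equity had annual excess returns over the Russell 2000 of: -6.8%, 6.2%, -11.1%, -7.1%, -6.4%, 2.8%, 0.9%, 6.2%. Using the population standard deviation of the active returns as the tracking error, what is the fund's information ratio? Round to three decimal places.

Mean return μ = -15.30 / 8 = -1.9125%
Population std dev = √[317.0888 / 8] = 6.2957%
IR = μ / tracking error = -1.9125 / 6.2957 = -0.3038

-0.304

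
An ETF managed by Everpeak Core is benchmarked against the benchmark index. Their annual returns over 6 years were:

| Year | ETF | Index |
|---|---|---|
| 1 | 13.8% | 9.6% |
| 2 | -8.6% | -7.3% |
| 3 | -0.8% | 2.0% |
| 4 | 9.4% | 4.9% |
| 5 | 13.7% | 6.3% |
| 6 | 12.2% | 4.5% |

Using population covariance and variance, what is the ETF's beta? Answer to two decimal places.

1.49

r̄p = 6.6167%,  r̄m = 3.3333%
Cov = Σ(rp − r̄p)(rm − r̄m) / 6 = 41.4328
Var(rm) = Σ(rm − r̄m)² / 6 = 27.7889
β = Cov / Var = 41.4328 / 27.7889 = 1.4910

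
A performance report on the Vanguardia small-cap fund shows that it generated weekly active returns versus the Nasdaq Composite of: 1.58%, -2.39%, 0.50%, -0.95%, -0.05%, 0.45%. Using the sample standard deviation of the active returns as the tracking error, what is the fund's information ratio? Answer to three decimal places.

-0.104

r̄ = (1.58 − 2.39 + 0.5 − 0.95 − 0.05 + 0.45) / 6 = -0.860 / 6 = -0.1433%
Sample σ = √[Σ(r − r̄)² / 5] = √[9.4427 / 5] = √1.8885 = 1.3742%
IR = r̄ / tracking error = -0.1433 / 1.3742 = -0.1043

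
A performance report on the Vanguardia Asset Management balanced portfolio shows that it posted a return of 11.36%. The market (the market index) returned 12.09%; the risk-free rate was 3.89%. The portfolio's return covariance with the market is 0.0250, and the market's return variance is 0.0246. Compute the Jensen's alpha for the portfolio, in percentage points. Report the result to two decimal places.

-0.86

β = Cov / Var = 0.0250 / 0.0246 = 1.0163
E[R] = Rf + β(Rm − Rf) = 3.89% + 1.0163 × (12.09% − 3.89%) = 12.2237%
α = Rp − E[R] = 11.36% − 12.2237% = -0.8637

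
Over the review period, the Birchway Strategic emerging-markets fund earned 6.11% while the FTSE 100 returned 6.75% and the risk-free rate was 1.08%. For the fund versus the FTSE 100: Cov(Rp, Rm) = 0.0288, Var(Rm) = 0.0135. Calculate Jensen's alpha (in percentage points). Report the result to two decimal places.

β = Cov / Var = 0.0288 / 0.0135 = 2.1333
E[R] = Rf + β(Rm − Rf) = 1.08% + 2.1333 × (6.75% − 1.08%) = 13.1758%
α = Rp − E[R] = 6.11% − 13.1758% = -7.0658

-7.07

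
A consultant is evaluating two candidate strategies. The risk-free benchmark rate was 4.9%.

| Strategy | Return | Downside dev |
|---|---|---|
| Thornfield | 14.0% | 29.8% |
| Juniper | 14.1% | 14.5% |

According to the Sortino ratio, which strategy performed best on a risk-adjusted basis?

Thornfield: Sortino ratio = (14.0% − 4.9%) / 29.8% = 0.305
Juniper: Sortino ratio = (14.1% − 4.9%) / 14.5% = 0.634
Highest: Juniper (0.634).

Juniper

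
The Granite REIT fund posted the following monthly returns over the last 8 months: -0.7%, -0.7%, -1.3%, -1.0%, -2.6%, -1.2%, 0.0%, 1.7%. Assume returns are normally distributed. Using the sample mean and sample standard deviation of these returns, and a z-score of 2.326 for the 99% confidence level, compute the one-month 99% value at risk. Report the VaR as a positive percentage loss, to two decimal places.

r̄ = (-0.7 − 0.7 − 1.3 − 1 − 2.6 − 1.2 + 0 + 1.7) / 8 = -5.80 / 8 = -0.7250%
Sample std dev = √[10.5550 / 7] = 1.2279%
VaR = −(r̄ − z·σ) = −(-0.7250 − 2.326 × 1.2279) = −(-3.5811) = 3.5811%

3.58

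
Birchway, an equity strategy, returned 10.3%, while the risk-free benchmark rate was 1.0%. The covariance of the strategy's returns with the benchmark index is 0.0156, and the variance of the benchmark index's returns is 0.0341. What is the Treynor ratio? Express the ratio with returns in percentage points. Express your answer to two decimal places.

β = Cov / Var = 0.0156 / 0.0341 = 0.4575
Treynor = (Rp − Rf) / β = (10.3% − 1.0%) / 0.4575 = 9.30 / 0.4575 = 20.3279

20.33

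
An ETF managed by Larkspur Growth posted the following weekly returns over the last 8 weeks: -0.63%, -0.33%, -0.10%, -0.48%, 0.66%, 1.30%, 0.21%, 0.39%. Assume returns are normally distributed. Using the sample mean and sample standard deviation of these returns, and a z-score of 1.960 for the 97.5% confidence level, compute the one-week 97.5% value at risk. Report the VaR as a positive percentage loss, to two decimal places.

1.14

Mean return r̄ = 1.020 / 8 = 0.1275%
Σ(r − r̄)² = (-0.63 − 0.1275)² + (-0.33 − 0.1275)² + … = 2.9380
sample σ = √(2.9380 / 7) = √0.4197 = 0.6478%
VaR = −(r̄ − z·σ) = −(0.1275 − 1.960 × 0.6478) = −(-1.1422) = 1.1422%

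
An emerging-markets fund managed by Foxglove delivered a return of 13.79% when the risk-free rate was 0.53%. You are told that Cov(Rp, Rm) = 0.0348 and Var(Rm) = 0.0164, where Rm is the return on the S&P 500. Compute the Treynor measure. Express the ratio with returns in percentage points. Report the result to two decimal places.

β = Cov / Var = 0.0348 / 0.0164 = 2.1220
Treynor = (Rp − Rf) / β = (13.79% − 0.53%) / 2.1220 = 13.26 / 2.1220 = 6.2488

6.25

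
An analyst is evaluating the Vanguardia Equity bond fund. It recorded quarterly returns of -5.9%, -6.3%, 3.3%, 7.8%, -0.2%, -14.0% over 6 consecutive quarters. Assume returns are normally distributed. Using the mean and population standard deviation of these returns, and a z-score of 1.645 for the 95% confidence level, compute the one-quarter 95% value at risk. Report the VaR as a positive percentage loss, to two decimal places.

14.24

r̄ = (-5.9 − 6.3 + 3.3 + 7.8 − 0.2 − 14) / 6 = -2.5500%
Population std dev = √[303.2550 / 6] = 7.1093%
VaR = −(r̄ − z·σ) = −(-2.5500 − 1.645 × 7.1093) = −(-14.2448) = 14.2448%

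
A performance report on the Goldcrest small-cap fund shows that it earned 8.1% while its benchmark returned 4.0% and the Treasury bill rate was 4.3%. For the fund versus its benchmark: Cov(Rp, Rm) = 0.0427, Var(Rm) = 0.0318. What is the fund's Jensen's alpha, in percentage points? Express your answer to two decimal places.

4.20

β = Cov / Var = 0.0427 / 0.0318 = 1.3428
E[R] = Rf + β(Rm − Rf) = 4.3% + 1.3428 × (4.0% − 4.3%) = 3.8972%
α = Rp − E[R] = 8.1% − 3.8972% = 4.2028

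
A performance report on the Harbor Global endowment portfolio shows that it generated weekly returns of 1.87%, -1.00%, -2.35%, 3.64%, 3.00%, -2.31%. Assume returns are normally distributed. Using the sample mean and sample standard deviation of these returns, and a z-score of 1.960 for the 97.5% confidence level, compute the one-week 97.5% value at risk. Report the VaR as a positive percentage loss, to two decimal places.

4.80

r̄ = (1.87 − 1 − 2.35 + 3.64 + 3 − 2.31) / 6 = 0.4750%
Σ(r − r̄)² = 36.2514; sample σ = √(36.2514/5) = 2.6926%
VaR = −(r̄ − z·σ) = −(0.4750 − 1.960 × 2.6926) = −(-4.8025) = 4.8025%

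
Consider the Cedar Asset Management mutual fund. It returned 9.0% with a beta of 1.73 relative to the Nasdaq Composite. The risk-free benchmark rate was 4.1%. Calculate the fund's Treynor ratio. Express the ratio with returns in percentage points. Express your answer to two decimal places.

Treynor = (Rp − Rf) / β = (9.0% − 4.1%) / 1.73 = 4.90 / 1.73 = 2.8324

2.83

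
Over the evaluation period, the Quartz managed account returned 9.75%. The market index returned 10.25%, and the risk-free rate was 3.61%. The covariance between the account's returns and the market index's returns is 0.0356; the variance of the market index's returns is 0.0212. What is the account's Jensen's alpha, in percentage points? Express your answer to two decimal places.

-5.01

β = Cov / Var = 0.0356 / 0.0212 = 1.6792
E[R] = Rf + β(Rm − Rf) = 3.61% + 1.6792 × (10.25% − 3.61%) = 14.7599%
α = Rp − E[R] = 9.75% − 14.7599% = -5.0099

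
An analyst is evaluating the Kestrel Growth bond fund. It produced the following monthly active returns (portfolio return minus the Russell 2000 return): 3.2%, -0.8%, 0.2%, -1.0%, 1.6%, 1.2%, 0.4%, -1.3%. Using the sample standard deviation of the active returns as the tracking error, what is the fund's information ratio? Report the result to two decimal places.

0.29

Mean return μ = 3.50 / 8 = 0.4375%
Σ(r − μ)² = 16.2388; sample σ = √(16.2388/7) = 1.5231%
IR = μ / tracking error = 0.4375 / 1.5231 = 0.2872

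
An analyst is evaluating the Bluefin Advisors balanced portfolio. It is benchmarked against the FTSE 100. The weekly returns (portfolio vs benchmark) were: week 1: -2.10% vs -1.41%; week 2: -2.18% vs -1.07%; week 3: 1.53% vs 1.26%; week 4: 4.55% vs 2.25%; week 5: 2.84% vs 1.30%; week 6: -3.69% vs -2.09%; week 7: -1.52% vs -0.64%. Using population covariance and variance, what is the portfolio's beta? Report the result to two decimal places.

1.84

r̄p = -0.0814%,  r̄m = -0.0571%
Cov = Σ(rp − r̄p)(rm − r̄m) / 7 = 4.2576
Var(rm) = Σ(rm − r̄m)² / 7 = 2.3183
β = Cov / Var = 4.2576 / 2.3183 = 1.8365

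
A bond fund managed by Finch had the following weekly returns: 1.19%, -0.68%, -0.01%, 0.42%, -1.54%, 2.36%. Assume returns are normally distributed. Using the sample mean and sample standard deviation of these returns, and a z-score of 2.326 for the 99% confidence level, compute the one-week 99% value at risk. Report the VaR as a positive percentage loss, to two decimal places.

2.91

r̄ = (1.19 − 0.68 − 0.01 + 0.42 − 1.54 + 2.36) / 6 = 1.740 / 6 = 0.2900%
Σ(r − r̄)² = (1.19 − 0.2900)² + (-0.68 − 0.2900)² + … = 9.4916
σ = √[9.4916 / 5] = 1.3778%
VaR = −(r̄ − z·σ) = −(0.2900 − 2.326 × 1.3778) = −(-2.9148) = 2.9148%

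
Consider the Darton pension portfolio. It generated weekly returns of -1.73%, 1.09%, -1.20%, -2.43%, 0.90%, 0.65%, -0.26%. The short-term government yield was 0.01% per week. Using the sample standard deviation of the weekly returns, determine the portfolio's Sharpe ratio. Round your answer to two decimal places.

Mean return r̄ = -2.980 / 7 = -0.4257%
Σ(r − r̄)² = (-1.73 − (-0.4257))² + (1.09 − (-0.4257))² + … = 11.5574
sample σ = √(11.5574 / 6) = √1.9262 = 1.3879%
Sharpe = (r̄ − rf) / σ = (-0.4257 − 0.01) / 1.3879 = -0.4357 / 1.3879 = -0.3139

-0.31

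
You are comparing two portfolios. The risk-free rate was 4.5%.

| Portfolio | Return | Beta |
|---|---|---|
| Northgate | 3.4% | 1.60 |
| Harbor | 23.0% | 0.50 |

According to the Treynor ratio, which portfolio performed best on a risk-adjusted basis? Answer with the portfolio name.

Harbor

Northgate: Treynor = (3.4% − 4.5%) / 1.60 = -0.688
Harbor: Treynor = (23.0% − 4.5%) / 0.50 = 37.000
Highest: Harbor (37.000).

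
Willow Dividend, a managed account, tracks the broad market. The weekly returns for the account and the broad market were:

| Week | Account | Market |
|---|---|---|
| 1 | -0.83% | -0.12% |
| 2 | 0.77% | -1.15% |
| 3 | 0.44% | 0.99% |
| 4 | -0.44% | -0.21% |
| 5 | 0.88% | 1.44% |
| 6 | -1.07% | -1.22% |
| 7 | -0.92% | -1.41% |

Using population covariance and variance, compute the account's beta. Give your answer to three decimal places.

r̄p = -0.1671%,  r̄m = -0.2400%
Cov = Σ(rp − r̄p)(rm − r̄m) / 7 = 0.4759
Var(rm) = Σ(rm − r̄m)² / 7 = 1.0726
β = Cov / Var = 0.4759 / 1.0726 = 0.4437

0.444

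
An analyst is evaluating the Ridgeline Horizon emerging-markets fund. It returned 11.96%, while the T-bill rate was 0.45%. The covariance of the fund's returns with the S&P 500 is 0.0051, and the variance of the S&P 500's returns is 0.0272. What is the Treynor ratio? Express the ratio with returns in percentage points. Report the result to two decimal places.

β = Cov / Var = 0.0051 / 0.0272 = 0.1875
Treynor = (Rp − Rf) / β = (11.96% − 0.45%) / 0.1875 = 11.51 / 0.1875 = 61.3867

61.39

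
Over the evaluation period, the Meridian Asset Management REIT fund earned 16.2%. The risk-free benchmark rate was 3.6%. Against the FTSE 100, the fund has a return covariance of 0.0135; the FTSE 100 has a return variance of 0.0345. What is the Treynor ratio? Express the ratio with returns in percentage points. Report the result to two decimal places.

32.20

β = Cov / Var = 0.0135 / 0.0345 = 0.3913
Treynor = (Rp − Rf) / β = (16.2% − 3.6%) / 0.3913 = 12.60 / 0.3913 = 32.2004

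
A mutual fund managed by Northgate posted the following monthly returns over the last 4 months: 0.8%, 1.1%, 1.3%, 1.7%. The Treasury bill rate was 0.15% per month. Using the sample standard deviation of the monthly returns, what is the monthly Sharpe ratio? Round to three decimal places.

2.848

μ = (0.8 + 1.1 + 1.3 + 1.7) / 4 = 4.90 / 4 = 1.2250%
Sample std dev = √[0.4275 / 3] = 0.3775%
Sharpe = (μ − rf) / σ = (1.2250 − 0.15) / 0.3775 = 1.0750 / 0.3775 = 2.8477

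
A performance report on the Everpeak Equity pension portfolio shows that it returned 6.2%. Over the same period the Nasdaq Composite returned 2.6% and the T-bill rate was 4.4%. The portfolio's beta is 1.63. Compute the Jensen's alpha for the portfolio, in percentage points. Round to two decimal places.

4.73

CAPM expected return = Rf + β(Rm − Rf) = 4.4% + 1.63 × (2.6% − 4.4%) = 4.4 + 1.63 × -1.80 = 1.4660%
Jensen's α = Rp − E[R] = 6.2% − 1.4660% = 4.7340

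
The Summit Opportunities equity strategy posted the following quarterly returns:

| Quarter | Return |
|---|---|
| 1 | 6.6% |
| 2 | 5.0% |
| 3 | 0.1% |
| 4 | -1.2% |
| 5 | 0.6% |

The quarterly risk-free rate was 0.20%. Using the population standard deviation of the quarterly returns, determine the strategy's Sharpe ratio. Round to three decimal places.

0.668

Mean return μ = 11.10 / 5 = 2.2200%
Population std dev = √[45.7280 / 5] = 3.0242%
Sharpe = (μ − rf) / σ = (2.2200 − 0.2) / 3.0242 = 2.0200 / 3.0242 = 0.6679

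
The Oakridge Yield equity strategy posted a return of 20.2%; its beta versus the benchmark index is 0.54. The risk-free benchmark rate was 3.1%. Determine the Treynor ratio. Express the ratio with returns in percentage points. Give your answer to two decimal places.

31.67

Treynor = (Rp − Rf) / β = (20.2% − 3.1%) / 0.54 = 17.10 / 0.54 = 31.6667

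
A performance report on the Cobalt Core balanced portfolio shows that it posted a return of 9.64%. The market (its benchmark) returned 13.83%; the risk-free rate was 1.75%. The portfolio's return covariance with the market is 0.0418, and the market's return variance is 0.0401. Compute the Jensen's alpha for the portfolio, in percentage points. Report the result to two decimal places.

-4.70

β = Cov / Var = 0.0418 / 0.0401 = 1.0424
E[R] = Rf + β(Rm − Rf) = 1.75% + 1.0424 × (13.83% − 1.75%) = 14.3422%
α = Rp − E[R] = 9.64% − 14.3422% = -4.7022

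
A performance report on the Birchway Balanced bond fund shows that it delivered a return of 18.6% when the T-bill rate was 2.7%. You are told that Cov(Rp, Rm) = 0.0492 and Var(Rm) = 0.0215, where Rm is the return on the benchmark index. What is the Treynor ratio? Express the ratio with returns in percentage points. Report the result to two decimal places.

6.95

β = Cov / Var = 0.0492 / 0.0215 = 2.2884
Treynor = (Rp − Rf) / β = (18.6% − 2.7%) / 2.2884 = 15.90 / 2.2884 = 6.9481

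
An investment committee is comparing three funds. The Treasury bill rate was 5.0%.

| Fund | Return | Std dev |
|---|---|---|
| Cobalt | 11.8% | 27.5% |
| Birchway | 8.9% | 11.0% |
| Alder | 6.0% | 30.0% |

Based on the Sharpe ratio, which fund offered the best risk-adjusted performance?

Cobalt: Sharpe ratio = (11.8% − 5.0%) / 27.5% = 0.247
Birchway: Sharpe ratio = (8.9% − 5.0%) / 11.0% = 0.355
Alder: Sharpe ratio = (6.0% − 5.0%) / 30.0% = 0.033
Highest: Birchway (0.355).

Birchway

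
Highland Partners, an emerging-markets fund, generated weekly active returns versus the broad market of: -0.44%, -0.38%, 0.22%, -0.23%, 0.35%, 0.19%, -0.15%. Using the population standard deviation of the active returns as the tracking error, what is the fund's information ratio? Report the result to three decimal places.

μ = (-0.44 − 0.38 + 0.22 − 0.23 + 0.35 + 0.19 − 0.15) / 7 = -0.440 / 7 = -0.0629%
Σ(r − μ)² = (-0.44 − (-0.0629))² + (-0.38 − (-0.0629))² + (0.22 − (-0.0629))² + … = 0.5927
population σ = √(0.5927 / 7) = √0.0847 = 0.2910%
IR = μ / tracking error = -0.0629 / 0.2910 = -0.2162

-0.216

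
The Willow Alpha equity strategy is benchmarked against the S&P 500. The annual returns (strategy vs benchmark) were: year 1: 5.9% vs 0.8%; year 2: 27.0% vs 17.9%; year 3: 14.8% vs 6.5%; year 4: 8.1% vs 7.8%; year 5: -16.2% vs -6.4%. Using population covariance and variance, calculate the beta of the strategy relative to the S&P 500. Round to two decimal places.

r̄p = 7.9200%,  r̄m = 5.3200%
Cov = Σ(rp − r̄p)(rm − r̄m) / 5 = 108.0816
Var(rm) = Σ(rm − r̄m)² / 5 = 64.7176
β = Cov / Var = 108.0816 / 64.7176 = 1.6700

1.67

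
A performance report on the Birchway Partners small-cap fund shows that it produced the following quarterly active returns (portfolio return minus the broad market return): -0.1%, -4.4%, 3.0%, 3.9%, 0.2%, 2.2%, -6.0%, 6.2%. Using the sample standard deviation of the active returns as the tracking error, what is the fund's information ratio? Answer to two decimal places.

0.15

μ = (-0.1 − 4.4 + 3 + 3.9 + 0.2 + 2.2 − 6 + 6.2) / 8 = 5.00 / 8 = 0.6250%
Sample σ = √[Σ(r − μ)² / 7] = √[119.7750 / 7] = √17.1107 = 4.1365%
IR = μ / tracking error = 0.6250 / 4.1365 = 0.1511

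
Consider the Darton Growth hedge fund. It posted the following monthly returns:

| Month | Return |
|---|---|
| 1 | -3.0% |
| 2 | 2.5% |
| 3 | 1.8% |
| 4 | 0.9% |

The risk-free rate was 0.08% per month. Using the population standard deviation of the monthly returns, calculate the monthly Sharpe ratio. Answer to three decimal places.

r̄ = (-3 + 2.5 + 1.8 + 0.9) / 4 = 2.20 / 4 = 0.5500%
Σ(r − r̄)² = 18.0900; population σ = √(18.0900/4) = 2.1266%
Sharpe = (r̄ − rf) / σ = (0.5500 − 0.08) / 2.1266 = 0.4700 / 2.1266 = 0.2210

0.221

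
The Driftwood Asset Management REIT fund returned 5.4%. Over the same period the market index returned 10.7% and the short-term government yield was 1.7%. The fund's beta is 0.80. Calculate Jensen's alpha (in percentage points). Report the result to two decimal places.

CAPM expected return = Rf + β(Rm − Rf) = 1.7% + 0.80 × (10.7% − 1.7%) = 1.7 + 0.80 × 9.00 = 8.9000%
Jensen's α = Rp − E[R] = 5.4% − 8.9000% = -3.5000

-3.50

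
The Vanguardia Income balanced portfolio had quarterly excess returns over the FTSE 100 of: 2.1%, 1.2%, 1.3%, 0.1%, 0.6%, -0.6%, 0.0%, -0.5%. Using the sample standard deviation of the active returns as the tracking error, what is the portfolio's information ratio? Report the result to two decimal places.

0.55

μ = (2.1 + 1.2 + 1.3 + 0.1 + 0.6 − 0.6 + 0 − 0.5) / 8 = 0.5250%
Sample σ = √[Σ(r − μ)² / 7] = √[6.3150 / 7] = √0.9021 = 0.9498%
IR = μ / tracking error = 0.5250 / 0.9498 = 0.5527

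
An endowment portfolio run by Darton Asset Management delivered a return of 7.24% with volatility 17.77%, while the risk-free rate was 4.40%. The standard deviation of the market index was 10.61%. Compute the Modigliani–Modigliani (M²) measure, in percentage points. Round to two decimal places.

6.10

Sharpe = (Rp − Rf) / σp = (7.24% − 4.40%) / 17.77% = 0.1598
M² = Rf + Sharpe × σm = 4.40% + 0.1598 × 10.61% = 6.0955%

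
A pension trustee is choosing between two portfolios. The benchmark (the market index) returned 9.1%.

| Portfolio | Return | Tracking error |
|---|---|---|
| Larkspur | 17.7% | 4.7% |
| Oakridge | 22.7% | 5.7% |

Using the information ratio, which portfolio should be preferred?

Oakridge

Larkspur: IR = (17.7% − 9.1%) / 4.7% = 1.830
Oakridge: IR = (22.7% − 9.1%) / 5.7% = 2.386
Highest: Oakridge (2.386).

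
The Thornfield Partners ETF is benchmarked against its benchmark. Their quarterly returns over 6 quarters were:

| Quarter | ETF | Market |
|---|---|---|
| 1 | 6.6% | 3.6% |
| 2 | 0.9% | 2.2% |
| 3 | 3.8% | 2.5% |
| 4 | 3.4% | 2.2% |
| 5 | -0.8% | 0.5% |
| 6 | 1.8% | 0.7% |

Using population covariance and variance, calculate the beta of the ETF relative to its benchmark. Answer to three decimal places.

r̄p = 2.6167%,  r̄m = 1.9500%
Cov = Σ(rp − r̄p)(rm − r̄m) / 6 = 2.1608
Var(rm) = Σ(rm − r̄m)² / 6 = 1.1358
β = Cov / Var = 2.1608 / 1.1358 = 1.9024

1.902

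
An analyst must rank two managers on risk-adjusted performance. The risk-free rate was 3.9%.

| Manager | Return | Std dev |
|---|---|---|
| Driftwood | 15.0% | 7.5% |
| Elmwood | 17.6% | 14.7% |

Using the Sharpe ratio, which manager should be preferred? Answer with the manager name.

Driftwood

Driftwood: Sharpe ratio = (15.0% − 3.9%) / 7.5% = 1.480
Elmwood: Sharpe ratio = (17.6% − 3.9%) / 14.7% = 0.932
Highest: Driftwood (1.480).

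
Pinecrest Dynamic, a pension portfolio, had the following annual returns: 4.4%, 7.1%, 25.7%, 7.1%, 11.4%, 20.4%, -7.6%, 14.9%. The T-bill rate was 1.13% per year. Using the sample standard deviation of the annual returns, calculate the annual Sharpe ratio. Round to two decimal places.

0.91

Mean return r̄ = 83.40 / 8 = 10.4250%
Σ(r − r̄)² = (4.4 − 10.4250)² + (7.1 − 10.4250)² + (25.7 − 10.4250)² + … = 737.1150
σ = √[737.1150 / 7] = 10.2617%
Sharpe = (r̄ − rf) / σ = (10.4250 − 1.13) / 10.2617 = 9.2950 / 10.2617 = 0.9058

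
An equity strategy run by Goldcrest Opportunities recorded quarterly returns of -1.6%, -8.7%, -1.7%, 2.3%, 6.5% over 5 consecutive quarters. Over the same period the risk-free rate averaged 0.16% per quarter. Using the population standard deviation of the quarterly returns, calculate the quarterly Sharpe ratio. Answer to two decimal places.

-0.16

r̄ = (-1.6 − 8.7 − 1.7 + 2.3 + 6.5) / 5 = -3.20 / 5 = -0.6400%
Population std dev = √[126.6320 / 5] = 5.0325%
Sharpe = (r̄ − rf) / σ = (-0.6400 − 0.16) / 5.0325 = -0.8000 / 5.0325 = -0.1590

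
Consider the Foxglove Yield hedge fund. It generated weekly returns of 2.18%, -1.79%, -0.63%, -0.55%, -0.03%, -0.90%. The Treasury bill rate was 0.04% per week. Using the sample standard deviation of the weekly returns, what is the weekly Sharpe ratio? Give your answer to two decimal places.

μ = (2.18 − 1.79 − 0.63 − 0.55 − 0.03 − 0.9) / 6 = -1.720 / 6 = -0.2867%
Sample σ = √[Σ(r − μ)² / 5] = √[8.9737 / 5] = √1.7947 = 1.3397%
Sharpe = (μ − rf) / σ = (-0.2867 − 0.04) / 1.3397 = -0.3267 / 1.3397 = -0.2439

-0.24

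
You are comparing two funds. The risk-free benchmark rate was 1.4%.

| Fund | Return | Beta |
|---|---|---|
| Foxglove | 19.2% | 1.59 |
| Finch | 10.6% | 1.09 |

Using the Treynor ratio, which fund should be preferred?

Foxglove

Foxglove: Treynor = (19.2% − 1.4%) / 1.59 = 11.195
Finch: Treynor = (10.6% − 1.4%) / 1.09 = 8.440
Highest: Foxglove (11.195).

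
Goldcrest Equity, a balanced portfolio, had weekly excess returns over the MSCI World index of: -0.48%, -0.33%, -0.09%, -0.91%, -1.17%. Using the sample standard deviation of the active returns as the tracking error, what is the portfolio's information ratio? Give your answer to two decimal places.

-1.36

r̄ = (-0.48 − 0.33 − 0.09 − 0.91 − 1.17) / 5 = -2.980 / 5 = -0.5960%
Sample std dev = √[0.7683 / 4] = 0.4383%
IR = r̄ / tracking error = -0.5960 / 0.4383 = -1.3598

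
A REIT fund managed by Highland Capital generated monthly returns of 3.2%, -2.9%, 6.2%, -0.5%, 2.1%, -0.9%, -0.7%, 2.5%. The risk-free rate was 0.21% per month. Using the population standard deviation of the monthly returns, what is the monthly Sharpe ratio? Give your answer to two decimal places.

Mean return r̄ = 9.00 / 8 = 1.1250%
Population std dev = √[59.1750 / 8] = 2.7197%
Sharpe = (r̄ − rf) / σ = (1.1250 − 0.21) / 2.7197 = 0.9150 / 2.7197 = 0.3364

0.34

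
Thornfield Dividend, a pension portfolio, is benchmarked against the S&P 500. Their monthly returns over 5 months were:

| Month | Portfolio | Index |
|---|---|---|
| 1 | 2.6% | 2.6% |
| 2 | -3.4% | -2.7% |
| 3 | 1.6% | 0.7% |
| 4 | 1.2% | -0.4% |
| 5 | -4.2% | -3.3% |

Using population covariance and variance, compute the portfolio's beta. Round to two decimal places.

1.23

r̄p = -0.4400%,  r̄m = -0.6200%
Cov = Σ(rp − r̄p)(rm − r̄m) / 5 = 5.8152
Var(rm) = Σ(rm − r̄m)² / 5 = 4.7336
β = Cov / Var = 5.8152 / 4.7336 = 1.2285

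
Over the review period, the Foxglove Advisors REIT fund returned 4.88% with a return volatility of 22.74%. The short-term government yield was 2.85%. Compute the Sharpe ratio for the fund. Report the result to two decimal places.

0.09

Sharpe = (Rp − Rf) / σp = (4.88% − 2.85%) / 22.74% = 2.03% / 22.74% = 0.0893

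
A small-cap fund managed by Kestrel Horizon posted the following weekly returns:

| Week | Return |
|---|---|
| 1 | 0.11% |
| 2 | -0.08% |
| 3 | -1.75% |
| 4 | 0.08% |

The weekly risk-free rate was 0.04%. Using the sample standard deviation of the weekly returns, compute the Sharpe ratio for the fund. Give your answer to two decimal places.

r̄ = (0.11 − 0.08 − 1.75 + 0.08) / 4 = -0.4100%
Sample std dev = √[2.4150 / 3] = 0.8972%
Sharpe = (r̄ − rf) / σ = (-0.4100 − 0.04) / 0.8972 = -0.4500 / 0.8972 = -0.5016

-0.50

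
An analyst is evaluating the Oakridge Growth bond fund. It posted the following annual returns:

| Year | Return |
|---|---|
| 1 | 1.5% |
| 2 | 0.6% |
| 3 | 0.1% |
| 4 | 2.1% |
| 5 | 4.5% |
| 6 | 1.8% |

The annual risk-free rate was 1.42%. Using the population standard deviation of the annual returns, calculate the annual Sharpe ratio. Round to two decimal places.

r̄ = (1.5 + 0.6 + 0.1 + 2.1 + 4.5 + 1.8) / 6 = 10.60 / 6 = 1.7667%
Population σ = √[Σ(r − r̄)² / 6] = √[11.7933 / 6] = √1.9656 = 1.4020%
Sharpe = (r̄ − rf) / σ = (1.7667 − 1.42) / 1.4020 = 0.3467 / 1.4020 = 0.2473

0.25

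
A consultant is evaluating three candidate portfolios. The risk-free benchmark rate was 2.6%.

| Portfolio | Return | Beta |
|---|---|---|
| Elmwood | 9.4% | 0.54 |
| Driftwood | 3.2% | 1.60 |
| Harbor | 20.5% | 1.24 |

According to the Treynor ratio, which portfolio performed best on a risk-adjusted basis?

Elmwood: Treynor = (9.4% − 2.6%) / 0.54 = 12.593
Driftwood: Treynor = (3.2% − 2.6%) / 1.60 = 0.375
Harbor: Treynor = (20.5% − 2.6%) / 1.24 = 14.435
Highest: Harbor (14.435).

Harbor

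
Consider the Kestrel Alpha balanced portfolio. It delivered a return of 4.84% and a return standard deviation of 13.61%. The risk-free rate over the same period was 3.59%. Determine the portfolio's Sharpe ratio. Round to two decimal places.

0.09

Sharpe = (Rp − Rf) / σp = (4.84% − 3.59%) / 13.61% = 1.25% / 13.61% = 0.0918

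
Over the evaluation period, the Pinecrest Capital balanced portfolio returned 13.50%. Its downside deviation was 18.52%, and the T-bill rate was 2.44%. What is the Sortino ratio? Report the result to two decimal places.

0.60

Sortino = (Rp − Rf) / σd = (13.50% − 2.44%) / 18.52% = 11.06% / 18.52% = 0.5972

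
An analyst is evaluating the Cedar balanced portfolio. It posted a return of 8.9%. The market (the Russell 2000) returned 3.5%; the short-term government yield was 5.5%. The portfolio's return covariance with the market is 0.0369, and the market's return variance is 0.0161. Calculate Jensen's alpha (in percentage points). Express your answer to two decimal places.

7.98

β = Cov / Var = 0.0369 / 0.0161 = 2.2919
E[R] = Rf + β(Rm − Rf) = 5.5% + 2.2919 × (3.5% − 5.5%) = 0.9162%
α = Rp − E[R] = 8.9% − 0.9162% = 7.9838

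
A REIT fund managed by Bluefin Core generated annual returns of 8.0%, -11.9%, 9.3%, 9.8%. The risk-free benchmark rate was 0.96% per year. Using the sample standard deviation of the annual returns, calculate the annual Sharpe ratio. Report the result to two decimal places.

Mean return μ = 15.20 / 4 = 3.8000%
Sample std dev = √[330.3800 / 3] = 10.4941%
Sharpe = (μ − rf) / σ = (3.8000 − 0.96) / 10.4941 = 2.8400 / 10.4941 = 0.2706

0.27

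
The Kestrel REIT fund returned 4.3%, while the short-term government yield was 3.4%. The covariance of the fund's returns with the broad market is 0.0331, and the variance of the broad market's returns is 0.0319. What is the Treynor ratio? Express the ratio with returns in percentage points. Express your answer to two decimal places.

0.87

β = Cov / Var = 0.0331 / 0.0319 = 1.0376
Treynor = (Rp − Rf) / β = (4.3% − 3.4%) / 1.0376 = 0.90 / 1.0376 = 0.8674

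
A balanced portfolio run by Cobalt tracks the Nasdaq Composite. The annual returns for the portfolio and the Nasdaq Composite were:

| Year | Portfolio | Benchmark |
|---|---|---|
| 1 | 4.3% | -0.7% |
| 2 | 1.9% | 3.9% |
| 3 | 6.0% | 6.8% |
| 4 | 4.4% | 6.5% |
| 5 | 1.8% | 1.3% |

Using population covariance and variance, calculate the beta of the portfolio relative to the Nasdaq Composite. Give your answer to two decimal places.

0.25

r̄p = 3.6800%,  r̄m = 3.5600%
Cov = Σ(rp − r̄p)(rm − r̄m) / 5 = 2.1272
Var(rm) = Σ(rm − r̄m)² / 5 = 8.5024
β = Cov / Var = 2.1272 / 8.5024 = 0.2502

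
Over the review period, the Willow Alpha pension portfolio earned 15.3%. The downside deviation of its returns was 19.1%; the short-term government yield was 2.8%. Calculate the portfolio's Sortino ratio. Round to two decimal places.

0.65

Sortino = (Rp − Rf) / σd = (15.3% − 2.8%) / 19.1% = 12.50% / 19.1% = 0.6545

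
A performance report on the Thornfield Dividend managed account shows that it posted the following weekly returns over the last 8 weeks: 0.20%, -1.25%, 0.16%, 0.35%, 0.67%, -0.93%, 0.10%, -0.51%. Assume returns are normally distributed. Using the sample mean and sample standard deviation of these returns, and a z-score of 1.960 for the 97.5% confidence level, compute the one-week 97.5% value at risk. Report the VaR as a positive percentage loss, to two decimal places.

1.47

r̄ = (0.2 − 1.25 + 0.16 + 0.35 + 0.67 − 0.93 + 0.1 − 0.51) / 8 = -1.210 / 8 = -0.1513%
Sample std dev = √[3.1515 / 7] = 0.6710%
VaR = −(r̄ − z·σ) = −(-0.1513 − 1.960 × 0.6710) = −(-1.4665) = 1.4665%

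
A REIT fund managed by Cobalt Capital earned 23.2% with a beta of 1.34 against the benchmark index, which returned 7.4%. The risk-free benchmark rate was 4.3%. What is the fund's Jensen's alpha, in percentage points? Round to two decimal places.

14.75

CAPM expected return = Rf + β(Rm − Rf) = 4.3% + 1.34 × (7.4% − 4.3%) = 4.3 + 1.34 × 3.10 = 8.4540%
Jensen's α = Rp − E[R] = 23.2% − 8.4540% = 14.7460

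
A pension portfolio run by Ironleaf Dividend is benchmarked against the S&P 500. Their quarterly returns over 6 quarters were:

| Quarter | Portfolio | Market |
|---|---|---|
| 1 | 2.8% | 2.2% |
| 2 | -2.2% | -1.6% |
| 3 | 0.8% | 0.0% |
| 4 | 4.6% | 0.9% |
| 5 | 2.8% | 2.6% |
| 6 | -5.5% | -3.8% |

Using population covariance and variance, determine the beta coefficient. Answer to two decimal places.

1.42

r̄p = 0.5500%,  r̄m = 0.0500%
Cov = Σ(rp − r̄p)(rm − r̄m) / 6 = 6.9725
Var(rm) = Σ(rm − r̄m)² / 6 = 4.8992
β = Cov / Var = 6.9725 / 4.8992 = 1.4232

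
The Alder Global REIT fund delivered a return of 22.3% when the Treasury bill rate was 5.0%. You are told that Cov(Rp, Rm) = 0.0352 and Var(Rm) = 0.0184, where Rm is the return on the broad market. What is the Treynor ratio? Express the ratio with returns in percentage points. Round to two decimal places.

β = Cov / Var = 0.0352 / 0.0184 = 1.9130
Treynor = (Rp − Rf) / β = (22.3% − 5.0%) / 1.9130 = 17.30 / 1.9130 = 9.0434

9.04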